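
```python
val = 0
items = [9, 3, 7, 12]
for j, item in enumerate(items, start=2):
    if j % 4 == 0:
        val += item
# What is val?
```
Trace:
  val=0
  val=0, j=2, item=9
  val=0, j=3, item=3
  val=7, j=4, item=7
  val=7, j=5, item=12

Final answer: 7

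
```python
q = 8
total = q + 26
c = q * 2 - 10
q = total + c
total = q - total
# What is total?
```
Trace:
  q=8
  q=8, total=34
  q=8, total=34, c=6
  q=40, total=34, c=6
  q=40, total=6, c=6

Final answer: 6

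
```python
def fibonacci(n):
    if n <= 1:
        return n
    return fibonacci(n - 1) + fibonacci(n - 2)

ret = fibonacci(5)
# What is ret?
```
Call trace (a repeated sub-call is expanded the first time; later identical calls just restate its return value):
fibonacci(n=5)
  fibonacci(n=4)
    fibonacci(n=3)
      fibonacci(n=2)
        fibonacci(n=1)
        -> return 1
        fibonacci(n=0)
        -> return 0
      -> return 1
      fibonacci(n=1)
      -> return 1
    -> return 2
    fibonacci(n=2) -> return 1  (same call as traced above)
  -> return 3
  fibonacci(n=3) -> return 2  (same call as traced above)
-> return 5

Final answer: 5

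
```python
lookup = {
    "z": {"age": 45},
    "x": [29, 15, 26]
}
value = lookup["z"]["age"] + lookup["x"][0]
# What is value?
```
Trace:
  lookup={'z': {'age': 45}, 'x': [29, 15, 26]}
  lookup={'z': {'age': 45}, 'x': [29, 15, 26]}, value=74

Final answer: 74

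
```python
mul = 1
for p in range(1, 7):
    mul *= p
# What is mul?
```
Trace:
  mul=1
  mul=1, p=1
  mul=2, p=2
  mul=6, p=3
  mul=24, p=4
  mul=120, p=5
  mul=720, p=6

Final answer: 720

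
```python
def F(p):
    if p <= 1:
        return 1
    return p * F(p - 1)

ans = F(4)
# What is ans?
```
Call trace:
F(p=4)
  F(p=3)
    F(p=2)
      F(p=1)
      -> return 1
    -> return 2
  -> return 6
-> return 24

Final answer: 24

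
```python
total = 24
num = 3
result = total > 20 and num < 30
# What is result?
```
Trace:
  total=24
  total=24, num=3
  total=24, num=3, result=True

Final answer: True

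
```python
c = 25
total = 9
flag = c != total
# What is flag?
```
Trace:
  c=25
  c=25, total=9
  c=25, total=9, flag=True

Final answer: True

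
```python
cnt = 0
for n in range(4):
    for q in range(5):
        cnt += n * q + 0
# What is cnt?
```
Trace:
  cnt=0
  cnt=0, n=0, q=0
  cnt=0, n=0, q=1
  cnt=0, n=0, q=2
  cnt=0, n=0, q=3
  cnt=0, n=0, q=4
  cnt=0, n=1, q=0
  cnt=1, n=1, q=1
  cnt=3, n=1, q=2
  cnt=6, n=1, q=3
  cnt=10, n=1, q=4
  cnt=10, n=2, q=0
  cnt=12, n=2, q=1
  cnt=16, n=2, q=2
  cnt=22, n=2, q=3
  cnt=30, n=2, q=4
  cnt=30, n=3, q=0
  cnt=33, n=3, q=1
  cnt=39, n=3, q=2
  cnt=48, n=3, q=3
  cnt=60, n=3, q=4

Final answer: 60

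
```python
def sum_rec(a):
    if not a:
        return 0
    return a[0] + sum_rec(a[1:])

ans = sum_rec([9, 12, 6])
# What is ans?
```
Call trace:
sum_rec(a=[9, 12, 6])
  sum_rec(a=[12, 6])
    sum_rec(a=[6])
      sum_rec(a=[])
      -> return 0
    -> return 6
  -> return 18
-> return 27

Final answer: 27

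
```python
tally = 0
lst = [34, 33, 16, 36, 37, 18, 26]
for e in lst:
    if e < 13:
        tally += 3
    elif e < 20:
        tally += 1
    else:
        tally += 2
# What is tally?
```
Trace:
  tally=0
  tally=2, e=34
  tally=4, e=33
  tally=5, e=16
  tally=7, e=36
  tally=9, e=37
  tally=10, e=18
  tally=12, e=26

Final answer: 12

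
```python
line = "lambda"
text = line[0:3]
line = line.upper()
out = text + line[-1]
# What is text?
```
Trace:
  line='lambda'
  line='lambda', text='lam'
  line='LAMBDA', text='lam'
  line='LAMBDA', text='lam', out='lamA'

Final answer: 'lam'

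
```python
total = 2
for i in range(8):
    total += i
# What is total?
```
Trace:
  total=2
  total=2, i=0
  total=3, i=1
  total=5, i=2
  total=8, i=3
  total=12, i=4
  total=17, i=5
  total=23, i=6
  total=30, i=7

Final answer: 30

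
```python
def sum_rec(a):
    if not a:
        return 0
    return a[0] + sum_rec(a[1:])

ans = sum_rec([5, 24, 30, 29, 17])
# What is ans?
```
Call trace:
sum_rec(a=[5, 24, 30, 29, 17])
  sum_rec(a=[24, 30, 29, 17])
    sum_rec(a=[30, 29, 17])
      sum_rec(a=[29, 17])
        sum_rec(a=[17])
          sum_rec(a=[])
          -> return 0
        -> return 17
      -> return 46
    -> return 76
  -> return 100
-> return 105

Final answer: 105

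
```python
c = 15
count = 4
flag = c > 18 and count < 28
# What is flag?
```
Trace:
  c=15
  c=15, count=4
  c=15, count=4, flag=False

Final answer: False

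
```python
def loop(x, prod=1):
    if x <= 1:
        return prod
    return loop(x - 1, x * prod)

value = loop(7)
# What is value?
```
Call trace:
loop(x=7, prod=1)
  loop(x=6, prod=7)
    loop(x=5, prod=42)
      loop(x=4, prod=210)
        loop(x=3, prod=840)
          loop(x=2, prod=2520)
            loop(x=1, prod=5040)
            -> return 5040
          -> return 5040
        -> return 5040
      -> return 5040
    -> return 5040
  -> return 5040
-> return 5040

Final answer: 5040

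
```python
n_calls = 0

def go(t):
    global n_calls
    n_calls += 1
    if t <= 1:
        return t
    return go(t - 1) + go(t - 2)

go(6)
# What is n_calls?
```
Call trace (a repeated sub-call is expanded the first time; later identical calls just restate its return value):
go(t=6)
  go(t=5)
    go(t=4)
      go(t=3)
        go(t=2)
          go(t=1)
          -> return 1
          go(t=0)
          -> return 0
        -> return 1
        go(t=1)
        -> return 1
      -> return 2
      go(t=2) -> return 1  (same call as traced above)
    -> return 3
    go(t=3) -> return 2  (same call as traced above)
  -> return 5
  go(t=4) -> return 3  (same call as traced above)
-> return 8

n_calls is incremented once per call, so count the calls in each subtree. Let C(t) = number of calls made by go(t).
C(0) = C(1) = 1 (base case, no recursion); C(t) = 1 + C(t - 1) + C(t - 2) otherwise.
C(2) = 1 + C(1) + C(0) = 1 + 1 + 1 = 3
C(3) = 1 + C(2) + C(1) = 1 + 3 + 1 = 5
C(4) = 1 + C(3) + C(2) = 1 + 5 + 3 = 9
C(5) = 1 + C(4) + C(3) = 1 + 9 + 5 = 15
C(6) = 1 + C(5) + C(4) = 1 + 15 + 9 = 25
n_calls = C(6) = 25

Final answer: 25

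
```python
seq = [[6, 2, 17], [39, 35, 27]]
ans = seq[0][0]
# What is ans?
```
Trace:
  seq=[[6, 2, 17], [39, 35, 27]]
  seq=[[6, 2, 17], [39, 35, 27]], ans=6

Final answer: 6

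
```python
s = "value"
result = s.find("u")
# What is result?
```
Trace:
  s='value'
  s='value', result=3

Final answer: 3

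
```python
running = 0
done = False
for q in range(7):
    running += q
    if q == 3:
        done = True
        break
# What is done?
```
Trace:
  running=0
  running=0, done=False
  running=0, done=False, q=0
  running=1, done=False, q=1
  running=3, done=False, q=2
  running=6, done=True, q=3

Final answer: True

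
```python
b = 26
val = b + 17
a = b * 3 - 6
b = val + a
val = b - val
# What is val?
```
Trace:
  b=26
  b=26, val=43
  b=26, val=43, a=72
  b=115, val=43, a=72
  b=115, val=72, a=72

Final answer: 72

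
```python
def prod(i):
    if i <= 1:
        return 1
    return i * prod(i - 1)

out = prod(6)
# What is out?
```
Call trace:
prod(i=6)
  prod(i=5)
    prod(i=4)
      prod(i=3)
        prod(i=2)
          prod(i=1)
          -> return 1
        -> return 2
      -> return 6
    -> return 24
  -> return 120
-> return 720

Final answer: 720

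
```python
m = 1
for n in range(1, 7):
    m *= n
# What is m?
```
Trace:
  m=1
  m=1, n=1
  m=2, n=2
  m=6, n=3
  m=24, n=4
  m=120, n=5
  m=720, n=6

Final answer: 720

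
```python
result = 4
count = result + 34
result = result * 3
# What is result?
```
Trace:
  result=4
  result=4, count=38
  result=12, count=38

Final answer: 12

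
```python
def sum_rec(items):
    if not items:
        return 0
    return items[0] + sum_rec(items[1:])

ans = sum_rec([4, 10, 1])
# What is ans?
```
Call trace:
sum_rec(items=[4, 10, 1])
  sum_rec(items=[10, 1])
    sum_rec(items=[1])
      sum_rec(items=[])
      -> return 0
    -> return 1
  -> return 11
-> return 15

Final answer: 15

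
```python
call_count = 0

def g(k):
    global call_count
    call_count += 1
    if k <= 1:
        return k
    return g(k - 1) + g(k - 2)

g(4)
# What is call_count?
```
Call trace (a repeated sub-call is expanded the first time; later identical calls just restate its return value):
g(k=4)
  g(k=3)
    g(k=2)
      g(k=1)
      -> return 1
      g(k=0)
      -> return 0
    -> return 1
    g(k=1)
    -> return 1
  -> return 2
  g(k=2) -> return 1  (same call as traced above)
-> return 3

call_count is incremented once per call, so count the calls in each subtree. Let C(k) = number of calls made by g(k).
C(0) = C(1) = 1 (base case, no recursion); C(k) = 1 + C(k - 1) + C(k - 2) otherwise.
C(2) = 1 + C(1) + C(0) = 1 + 1 + 1 = 3
C(3) = 1 + C(2) + C(1) = 1 + 3 + 1 = 5
C(4) = 1 + C(3) + C(2) = 1 + 5 + 3 = 9
call_count = C(4) = 9

Final answer: 9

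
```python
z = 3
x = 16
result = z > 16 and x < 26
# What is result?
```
Trace:
  z=3
  z=3, x=16
  z=3, x=16, result=False

Final answer: False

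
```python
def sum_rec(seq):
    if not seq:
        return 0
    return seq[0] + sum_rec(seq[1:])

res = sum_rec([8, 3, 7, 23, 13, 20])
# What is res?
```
Call trace:
sum_rec(seq=[8, 3, 7, 23, 13, 20])
  sum_rec(seq=[3, 7, 23, 13, 20])
    sum_rec(seq=[7, 23, 13, 20])
      sum_rec(seq=[23, 13, 20])
        sum_rec(seq=[13, 20])
          sum_rec(seq=[20])
            sum_rec(seq=[])
            -> return 0
          -> return 20
        -> return 33
      -> return 56
    -> return 63
  -> return 66
-> return 74

Final answer: 74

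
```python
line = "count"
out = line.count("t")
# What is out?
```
Trace:
  line='count'
  line='count', out=1

Final answer: 1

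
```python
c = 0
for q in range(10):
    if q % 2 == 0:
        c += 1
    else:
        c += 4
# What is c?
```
Trace:
  c=0
  c=1, q=0
  c=5, q=1
  c=6, q=2
  c=10, q=3
  c=11, q=4
  c=15, q=5
  c=16, q=6
  c=20, q=7
  c=21, q=8
  c=25, q=9

Final answer: 25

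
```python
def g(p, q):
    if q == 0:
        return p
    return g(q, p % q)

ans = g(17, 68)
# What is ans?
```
Call trace:
g(p=17, q=68)
  g(p=68, q=17)
    g(p=17, q=0)
    -> return 17
  -> return 17
-> return 17

Final answer: 17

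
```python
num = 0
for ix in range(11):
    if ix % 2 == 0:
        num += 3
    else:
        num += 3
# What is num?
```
Trace:
  num=0
  num=3, ix=0
  num=6, ix=1
  num=9, ix=2
  num=12, ix=3
  num=15, ix=4
  num=18, ix=5
  num=21, ix=6
  num=24, ix=7
  num=27, ix=8
  num=30, ix=9
  num=33, ix=10

Final answer: 33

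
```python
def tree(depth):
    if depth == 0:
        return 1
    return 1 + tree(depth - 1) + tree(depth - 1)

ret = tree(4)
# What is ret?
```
Call trace (a repeated sub-call is expanded the first time; later identical calls just restate its return value):
tree(depth=4)
  tree(depth=3)
    tree(depth=2)
      tree(depth=1)
        tree(depth=0)
        -> return 1
        tree(depth=0)
        -> return 1
      -> return 3
      tree(depth=1) -> return 3  (same call as traced above)
    -> return 7
    tree(depth=2) -> return 7  (same call as traced above)
  -> return 15
  tree(depth=3) -> return 15  (same call as traced above)
-> return 31

Final answer: 31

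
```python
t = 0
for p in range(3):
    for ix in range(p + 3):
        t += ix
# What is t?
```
Trace:
  t=0
  t=0, p=0, ix=0
  t=1, p=0, ix=1
  t=3, p=0, ix=2
  t=3, p=1, ix=0
  t=4, p=1, ix=1
  t=6, p=1, ix=2
  t=9, p=1, ix=3
  t=9, p=2, ix=0
  t=10, p=2, ix=1
  t=12, p=2, ix=2
  t=15, p=2, ix=3
  t=19, p=2, ix=4

Final answer: 19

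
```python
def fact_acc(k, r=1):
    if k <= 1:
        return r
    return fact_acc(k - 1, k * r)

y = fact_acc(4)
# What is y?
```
Call trace:
fact_acc(k=4, r=1)
  fact_acc(k=3, r=4)
    fact_acc(k=2, r=12)
      fact_acc(k=1, r=24)
      -> return 24
    -> return 24
  -> return 24
-> return 24

Final answer: 24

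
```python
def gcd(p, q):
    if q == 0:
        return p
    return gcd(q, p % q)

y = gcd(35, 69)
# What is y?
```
Call trace:
gcd(p=35, q=69)
  gcd(p=69, q=35)
    gcd(p=35, q=34)
      gcd(p=34, q=1)
        gcd(p=1, q=0)
        -> return 1
      -> return 1
    -> return 1
  -> return 1
-> return 1

Final answer: 1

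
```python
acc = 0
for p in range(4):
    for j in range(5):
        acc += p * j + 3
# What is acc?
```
Trace:
  acc=0
  acc=3, p=0, j=0
  acc=6, p=0, j=1
  acc=9, p=0, j=2
  acc=12, p=0, j=3
  acc=15, p=0, j=4
  acc=18, p=1, j=0
  acc=22, p=1, j=1
  acc=27, p=1, j=2
  acc=33, p=1, j=3
  acc=40, p=1, j=4
  acc=43, p=2, j=0
  acc=48, p=2, j=1
  acc=55, p=2, j=2
  acc=64, p=2, j=3
  acc=75, p=2, j=4
  acc=78, p=3, j=0
  acc=84, p=3, j=1
  acc=93, p=3, j=2
  acc=105, p=3, j=3
  acc=120, p=3, j=4

Final answer: 120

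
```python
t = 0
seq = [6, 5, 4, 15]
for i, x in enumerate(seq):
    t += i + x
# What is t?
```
Trace:
  t=0
  t=6, i=0, x=6
  t=12, i=1, x=5
  t=18, i=2, x=4
  t=36, i=3, x=15

Final answer: 36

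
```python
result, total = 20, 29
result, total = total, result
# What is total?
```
Trace:
  result=20, total=29
  result=29, total=20

Final answer: 20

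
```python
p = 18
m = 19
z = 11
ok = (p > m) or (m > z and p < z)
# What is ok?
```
Trace:
  p=18
  p=18, m=19
  p=18, m=19, z=11
  p=18, m=19, z=11, ok=False

Final answer: False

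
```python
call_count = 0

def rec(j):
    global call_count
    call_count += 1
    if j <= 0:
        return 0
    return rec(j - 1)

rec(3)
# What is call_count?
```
Call trace:
rec(j=3)
  rec(j=2)
    rec(j=1)
      rec(j=0)
      -> return 0
    -> return 0
  -> return 0
-> return 0

call_count is incremented once per call. rec is entered once for each j = 3, 2, 1, 0 (the j <= 0 call returns without recursing), i.e. 3 + 1 calls.
call_count = 4

Final answer: 4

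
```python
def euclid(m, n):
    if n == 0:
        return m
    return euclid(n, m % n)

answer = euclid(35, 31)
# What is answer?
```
Call trace:
euclid(m=35, n=31)
  euclid(m=31, n=4)
    euclid(m=4, n=3)
      euclid(m=3, n=1)
        euclid(m=1, n=0)
        -> return 1
      -> return 1
    -> return 1
  -> return 1
-> return 1

Final answer: 1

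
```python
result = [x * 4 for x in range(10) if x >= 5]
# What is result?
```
Trace:
  x=0
  x=1
  x=2
  x=3
  x=4
  x=5
  x=6
  x=7
  x=8
  x=9
  result=[20, 24, 28, 32, 36]

Final answer: [20, 24, 28, 32, 36]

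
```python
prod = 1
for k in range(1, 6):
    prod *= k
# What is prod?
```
Trace:
  prod=1
  prod=1, k=1
  prod=2, k=2
  prod=6, k=3
  prod=24, k=4
  prod=120, k=5

Final answer: 120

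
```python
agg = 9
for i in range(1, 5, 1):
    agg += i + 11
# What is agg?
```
Trace:
  agg=9
  agg=21, i=1
  agg=34, i=2
  agg=48, i=3
  agg=63, i=4

Final answer: 63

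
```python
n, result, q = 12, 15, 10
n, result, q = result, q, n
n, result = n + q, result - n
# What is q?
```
Trace:
  n=12, result=15, q=10
  n=15, result=10, q=12
  n=27, result=-5, q=12

Final answer: 12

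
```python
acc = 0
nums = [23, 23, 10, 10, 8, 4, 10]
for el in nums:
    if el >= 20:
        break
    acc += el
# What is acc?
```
Trace:
  acc=0
  acc=0, el=23

Final answer: 0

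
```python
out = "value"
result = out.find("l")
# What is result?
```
Trace:
  out='value'
  out='value', result=2

Final answer: 2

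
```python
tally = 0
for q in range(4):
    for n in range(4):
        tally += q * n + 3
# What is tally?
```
Trace:
  tally=0
  tally=3, q=0, n=0
  tally=6, q=0, n=1
  tally=9, q=0, n=2
  tally=12, q=0, n=3
  tally=15, q=1, n=0
  tally=19, q=1, n=1
  tally=24, q=1, n=2
  tally=30, q=1, n=3
  tally=33, q=2, n=0
  tally=38, q=2, n=1
  tally=45, q=2, n=2
  tally=54, q=2, n=3
  tally=57, q=3, n=0
  tally=63, q=3, n=1
  tally=72, q=3, n=2
  tally=84, q=3, n=3

Final answer: 84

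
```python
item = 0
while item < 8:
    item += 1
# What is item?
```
Trace:
  item=0
  item=1
  item=2
  item=3
  item=4
  item=5
  item=6
  item=7
  item=8

Final answer: 8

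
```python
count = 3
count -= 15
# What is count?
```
Trace:
  count=3
  count=-12

Final answer: -12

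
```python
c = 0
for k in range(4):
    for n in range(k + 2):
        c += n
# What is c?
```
Trace:
  c=0
  c=0, k=0, n=0
  c=1, k=0, n=1
  c=1, k=1, n=0
  c=2, k=1, n=1
  c=4, k=1, n=2
  c=4, k=2, n=0
  c=5, k=2, n=1
  c=7, k=2, n=2
  c=10, k=2, n=3
  c=10, k=3, n=0
  c=11, k=3, n=1
  c=13, k=3, n=2
  c=16, k=3, n=3
  c=20, k=3, n=4

Final answer: 20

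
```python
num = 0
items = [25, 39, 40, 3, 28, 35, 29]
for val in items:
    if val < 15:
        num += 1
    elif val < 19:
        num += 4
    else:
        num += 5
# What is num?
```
Trace:
  num=0
  num=5, val=25
  num=10, val=39
  num=15, val=40
  num=16, val=3
  num=21, val=28
  num=26, val=35
  num=31, val=29

Final answer: 31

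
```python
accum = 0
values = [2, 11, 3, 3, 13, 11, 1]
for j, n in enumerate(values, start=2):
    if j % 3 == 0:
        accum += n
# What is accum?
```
Trace:
  accum=0
  accum=0, j=2, n=2
  accum=11, j=3, n=11
  accum=11, j=4, n=3
  accum=11, j=5, n=3
  accum=24, j=6, n=13
  accum=24, j=7, n=11
  accum=24, j=8, n=1

Final answer: 24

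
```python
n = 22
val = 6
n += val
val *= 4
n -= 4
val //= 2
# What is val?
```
Trace:
  n=22
  n=22, val=6
  n=28, val=6
  n=28, val=24
  n=24, val=24
  n=24, val=12

Final answer: 12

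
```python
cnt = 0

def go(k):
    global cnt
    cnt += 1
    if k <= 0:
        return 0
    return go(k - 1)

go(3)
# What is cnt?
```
Call trace:
go(k=3)
  go(k=2)
    go(k=1)
      go(k=0)
      -> return 0
    -> return 0
  -> return 0
-> return 0

cnt is incremented once per call. go is entered once for each k = 3, 2, 1, 0 (the k <= 0 call returns without recursing), i.e. 3 + 1 calls.
cnt = 4

Final answer: 4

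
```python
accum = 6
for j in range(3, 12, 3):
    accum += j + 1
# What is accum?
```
Trace:
  accum=6
  accum=10, j=3
  accum=17, j=6
  accum=27, j=9

Final answer: 27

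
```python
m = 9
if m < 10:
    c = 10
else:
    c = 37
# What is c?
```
Trace:
  m=9
  m=9, c=10

Final answer: 10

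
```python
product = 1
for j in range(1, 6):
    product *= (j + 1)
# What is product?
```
Trace:
  product=1
  product=2, j=1
  product=6, j=2
  product=24, j=3
  product=120, j=4
  product=720, j=5

Final answer: 720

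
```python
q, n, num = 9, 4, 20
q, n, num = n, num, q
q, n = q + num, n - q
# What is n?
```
Trace:
  q=9, n=4, num=20
  q=4, n=20, num=9
  q=13, n=16, num=9

Final answer: 16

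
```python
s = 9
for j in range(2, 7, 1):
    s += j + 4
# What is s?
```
Trace:
  s=9
  s=15, j=2
  s=22, j=3
  s=30, j=4
  s=39, j=5
  s=49, j=6

Final answer: 49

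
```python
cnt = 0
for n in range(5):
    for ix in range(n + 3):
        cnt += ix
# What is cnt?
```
Trace:
  cnt=0
  cnt=0, n=0, ix=0
  cnt=1, n=0, ix=1
  cnt=3, n=0, ix=2
  cnt=3, n=1, ix=0
  cnt=4, n=1, ix=1
  cnt=6, n=1, ix=2
  cnt=9, n=1, ix=3
  cnt=9, n=2, ix=0
  cnt=10, n=2, ix=1
  cnt=12, n=2, ix=2
  cnt=15, n=2, ix=3
  cnt=19, n=2, ix=4
  cnt=19, n=3, ix=0
  cnt=20, n=3, ix=1
  cnt=22, n=3, ix=2
  cnt=25, n=3, ix=3
  cnt=29, n=3, ix=4
  cnt=34, n=3, ix=5
  cnt=34, n=4, ix=0
  cnt=35, n=4, ix=1
  cnt=37, n=4, ix=2
  cnt=40, n=4, ix=3
  cnt=44, n=4, ix=4
  cnt=49, n=4, ix=5
  cnt=55, n=4, ix=6

Final answer: 55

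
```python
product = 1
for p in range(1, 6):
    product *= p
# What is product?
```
Trace:
  product=1
  product=1, p=1
  product=2, p=2
  product=6, p=3
  product=24, p=4
  product=120, p=5

Final answer: 120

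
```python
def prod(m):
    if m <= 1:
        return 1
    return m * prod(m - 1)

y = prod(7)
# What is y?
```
Call trace:
prod(m=7)
  prod(m=6)
    prod(m=5)
      prod(m=4)
        prod(m=3)
          prod(m=2)
            prod(m=1)
            -> return 1
          -> return 2
        -> return 6
      -> return 24
    -> return 120
  -> return 720
-> return 5040

Final answer: 5040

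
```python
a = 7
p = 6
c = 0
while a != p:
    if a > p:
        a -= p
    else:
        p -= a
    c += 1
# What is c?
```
Trace:
  a=7
  a=7, p=6
  a=7, p=6, c=0
  a=1, p=6, c=1
  a=1, p=5, c=2
  a=1, p=4, c=3
  a=1, p=3, c=4
  a=1, p=2, c=5
  a=1, p=1, c=6

Final answer: 6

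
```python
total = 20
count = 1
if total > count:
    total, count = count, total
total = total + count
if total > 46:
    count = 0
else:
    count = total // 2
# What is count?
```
Trace:
  total=20
  total=20, count=1
  total=1, count=20
  total=21, count=20
  total=21, count=10

Final answer: 10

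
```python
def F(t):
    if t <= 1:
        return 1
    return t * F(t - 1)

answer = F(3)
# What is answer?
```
Call trace:
F(t=3)
  F(t=2)
    F(t=1)
    -> return 1
  -> return 2
-> return 6

Final answer: 6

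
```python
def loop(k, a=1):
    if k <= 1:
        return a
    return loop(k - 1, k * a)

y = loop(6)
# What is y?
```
Call trace:
loop(k=6, a=1)
  loop(k=5, a=6)
    loop(k=4, a=30)
      loop(k=3, a=120)
        loop(k=2, a=360)
          loop(k=1, a=720)
          -> return 720
        -> return 720
      -> return 720
    -> return 720
  -> return 720
-> return 720

Final answer: 720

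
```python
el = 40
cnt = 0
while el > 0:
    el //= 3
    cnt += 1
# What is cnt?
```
Trace:
  el=40
  el=40, cnt=0
  el=13, cnt=1
  el=4, cnt=2
  el=1, cnt=3
  el=0, cnt=4

Final answer: 4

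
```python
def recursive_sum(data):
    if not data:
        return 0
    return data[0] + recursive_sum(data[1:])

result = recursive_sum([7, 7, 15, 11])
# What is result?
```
Call trace:
recursive_sum(data=[7, 7, 15, 11])
  recursive_sum(data=[7, 15, 11])
    recursive_sum(data=[15, 11])
      recursive_sum(data=[11])
        recursive_sum(data=[])
        -> return 0
      -> return 11
    -> return 26
  -> return 33
-> return 40

Final answer: 40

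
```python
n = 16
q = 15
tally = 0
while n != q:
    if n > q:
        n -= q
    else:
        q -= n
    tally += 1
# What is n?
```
Trace:
  n=16
  n=16, q=15
  n=16, q=15, tally=0
  n=1, q=15, tally=1
  n=1, q=14, tally=2
  n=1, q=13, tally=3
  n=1, q=12, tally=4
  n=1, q=11, tally=5
  n=1, q=10, tally=6
  n=1, q=9, tally=7
  n=1, q=8, tally=8
  n=1, q=7, tally=9
  n=1, q=6, tally=10
  n=1, q=5, tally=11
  n=1, q=4, tally=12
  n=1, q=3, tally=13
  n=1, q=2, tally=14
  n=1, q=1, tally=15

Final answer: 1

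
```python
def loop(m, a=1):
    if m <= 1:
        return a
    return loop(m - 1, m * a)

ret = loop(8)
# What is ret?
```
Call trace:
loop(m=8, a=1)
  loop(m=7, a=8)
    loop(m=6, a=56)
      loop(m=5, a=336)
        loop(m=4, a=1680)
          loop(m=3, a=6720)
            loop(m=2, a=20160)
              loop(m=1, a=40320)
              -> return 40320
            -> return 40320
          -> return 40320
        -> return 40320
      -> return 40320
    -> return 40320
  -> return 40320
-> return 40320

Final answer: 40320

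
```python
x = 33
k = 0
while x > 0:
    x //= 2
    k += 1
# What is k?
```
Trace:
  x=33
  x=33, k=0
  x=16, k=1
  x=8, k=2
  x=4, k=3
  x=2, k=4
  x=1, k=5
  x=0, k=6

Final answer: 6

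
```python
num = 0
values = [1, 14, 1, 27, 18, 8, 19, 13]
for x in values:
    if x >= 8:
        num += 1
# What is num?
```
Trace:
  num=0
  num=0, x=1
  num=1, x=14
  num=1, x=1
  num=2, x=27
  num=3, x=18
  num=4, x=8
  num=5, x=19
  num=6, x=13

Final answer: 6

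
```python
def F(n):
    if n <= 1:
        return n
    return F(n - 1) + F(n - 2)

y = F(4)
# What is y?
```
Call trace (a repeated sub-call is expanded the first time; later identical calls just restate its return value):
F(n=4)
  F(n=3)
    F(n=2)
      F(n=1)
      -> return 1
      F(n=0)
      -> return 0
    -> return 1
    F(n=1)
    -> return 1
  -> return 2
  F(n=2) -> return 1  (same call as traced above)
-> return 3

Final answer: 3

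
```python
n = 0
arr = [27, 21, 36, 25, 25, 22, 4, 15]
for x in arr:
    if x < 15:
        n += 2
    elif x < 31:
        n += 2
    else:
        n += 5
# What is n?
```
Trace:
  n=0
  n=2, x=27
  n=4, x=21
  n=9, x=36
  n=11, x=25
  n=13, x=25
  n=15, x=22
  n=17, x=4
  n=19, x=15

Final answer: 19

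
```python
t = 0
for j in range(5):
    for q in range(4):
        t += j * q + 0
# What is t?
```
Trace:
  t=0
  t=0, j=0, q=0
  t=0, j=0, q=1
  t=0, j=0, q=2
  t=0, j=0, q=3
  t=0, j=1, q=0
  t=1, j=1, q=1
  t=3, j=1, q=2
  t=6, j=1, q=3
  t=6, j=2, q=0
  t=8, j=2, q=1
  t=12, j=2, q=2
  t=18, j=2, q=3
  t=18, j=3, q=0
  t=21, j=3, q=1
  t=27, j=3, q=2
  t=36, j=3, q=3
  t=36, j=4, q=0
  t=40, j=4, q=1
  t=48, j=4, q=2
  t=60, j=4, q=3

Final answer: 60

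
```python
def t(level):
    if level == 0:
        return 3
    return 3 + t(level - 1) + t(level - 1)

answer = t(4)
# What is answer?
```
Call trace (a repeated sub-call is expanded the first time; later identical calls just restate its return value):
t(level=4)
  t(level=3)
    t(level=2)
      t(level=1)
        t(level=0)
        -> return 3
        t(level=0)
        -> return 3
      -> return 9
      t(level=1) -> return 9  (same call as traced above)
    -> return 21
    t(level=2) -> return 21  (same call as traced above)
  -> return 45
  t(level=3) -> return 45  (same call as traced above)
-> return 93

Final answer: 93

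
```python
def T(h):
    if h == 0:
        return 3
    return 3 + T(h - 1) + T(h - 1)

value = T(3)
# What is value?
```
Call trace (a repeated sub-call is expanded the first time; later identical calls just restate its return value):
T(h=3)
  T(h=2)
    T(h=1)
      T(h=0)
      -> return 3
      T(h=0)
      -> return 3
    -> return 9
    T(h=1) -> return 9  (same call as traced above)
  -> return 21
  T(h=2) -> return 21  (same call as traced above)
-> return 45

Final answer: 45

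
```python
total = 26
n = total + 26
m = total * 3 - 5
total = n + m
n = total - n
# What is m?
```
Trace:
  total=26
  total=26, n=52
  total=26, n=52, m=73
  total=125, n=52, m=73
  total=125, n=73, m=73

Final answer: 73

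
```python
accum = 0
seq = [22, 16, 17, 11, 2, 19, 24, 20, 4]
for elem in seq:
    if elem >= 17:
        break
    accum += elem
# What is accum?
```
Trace:
  accum=0
  accum=0, elem=22

Final answer: 0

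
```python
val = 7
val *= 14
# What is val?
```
Trace:
  val=7
  val=98

Final answer: 98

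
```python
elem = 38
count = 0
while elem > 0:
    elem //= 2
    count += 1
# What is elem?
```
Trace:
  elem=38
  elem=38, count=0
  elem=19, count=1
  elem=9, count=2
  elem=4, count=3
  elem=2, count=4
  elem=1, count=5
  elem=0, count=6

Final answer: 0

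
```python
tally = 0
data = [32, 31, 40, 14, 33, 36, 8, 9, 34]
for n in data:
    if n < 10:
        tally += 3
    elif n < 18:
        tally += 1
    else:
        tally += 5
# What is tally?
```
Trace:
  tally=0
  tally=5, n=32
  tally=10, n=31
  tally=15, n=40
  tally=16, n=14
  tally=21, n=33
  tally=26, n=36
  tally=29, n=8
  tally=32, n=9
  tally=37, n=34

Final answer: 37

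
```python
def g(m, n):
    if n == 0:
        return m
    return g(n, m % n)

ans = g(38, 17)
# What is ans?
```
Call trace:
g(m=38, n=17)
  g(m=17, n=4)
    g(m=4, n=1)
      g(m=1, n=0)
      -> return 1
    -> return 1
  -> return 1
-> return 1

Final answer: 1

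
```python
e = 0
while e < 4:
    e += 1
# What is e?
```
Trace:
  e=0
  e=1
  e=2
  e=3
  e=4

Final answer: 4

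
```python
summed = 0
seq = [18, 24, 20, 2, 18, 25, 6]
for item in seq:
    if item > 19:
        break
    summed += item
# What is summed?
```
Trace:
  summed=0
  summed=18, item=18
  summed=18, item=24

Final answer: 18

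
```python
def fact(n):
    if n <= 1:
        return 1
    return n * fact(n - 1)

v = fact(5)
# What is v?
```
Call trace:
fact(n=5)
  fact(n=4)
    fact(n=3)
      fact(n=2)
        fact(n=1)
        -> return 1
      -> return 2
    -> return 6
  -> return 24
-> return 120

Final answer: 120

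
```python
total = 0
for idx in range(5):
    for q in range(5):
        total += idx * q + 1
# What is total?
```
Trace:
  total=0
  total=1, idx=0, q=0
  total=2, idx=0, q=1
  total=3, idx=0, q=2
  total=4, idx=0, q=3
  total=5, idx=0, q=4
  total=6, idx=1, q=0
  total=8, idx=1, q=1
  total=11, idx=1, q=2
  total=15, idx=1, q=3
  total=20, idx=1, q=4
  total=21, idx=2, q=0
  total=24, idx=2, q=1
  total=29, idx=2, q=2
  total=36, idx=2, q=3
  total=45, idx=2, q=4
  total=46, idx=3, q=0
  total=50, idx=3, q=1
  total=57, idx=3, q=2
  total=67, idx=3, q=3
  total=80, idx=3, q=4
  total=81, idx=4, q=0
  total=86, idx=4, q=1
  total=95, idx=4, q=2
  total=108, idx=4, q=3
  total=125, idx=4, q=4

Final answer: 125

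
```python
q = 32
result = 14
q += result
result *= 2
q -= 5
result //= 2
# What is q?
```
Trace:
  q=32
  q=32, result=14
  q=46, result=14
  q=46, result=28
  q=41, result=28
  q=41, result=14

Final answer: 41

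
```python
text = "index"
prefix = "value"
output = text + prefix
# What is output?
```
Trace:
  text='index'
  text='index', prefix='value'
  text='index', prefix='value', output='indexvalue'

Final answer: 'indexvalue'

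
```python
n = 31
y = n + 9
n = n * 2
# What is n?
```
Trace:
  n=31
  n=31, y=40
  n=62, y=40

Final answer: 62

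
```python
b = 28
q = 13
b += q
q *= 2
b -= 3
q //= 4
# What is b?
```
Trace:
  b=28
  b=28, q=13
  b=41, q=13
  b=41, q=26
  b=38, q=26
  b=38, q=6

Final answer: 38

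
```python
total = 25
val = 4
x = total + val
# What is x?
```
Trace:
  total=25
  total=25, val=4
  total=25, val=4, x=29

Final answer: 29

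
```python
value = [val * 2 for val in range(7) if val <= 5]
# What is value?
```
Trace:
  val=0
  val=1
  val=2
  val=3
  val=4
  val=5
  val=6
  value=[0, 2, 4, 6, 8, 10]

Final answer: [0, 2, 4, 6, 8, 10]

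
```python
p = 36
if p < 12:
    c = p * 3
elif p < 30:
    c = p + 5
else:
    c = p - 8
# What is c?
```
Trace:
  p=36
  p=36, c=28

Final answer: 28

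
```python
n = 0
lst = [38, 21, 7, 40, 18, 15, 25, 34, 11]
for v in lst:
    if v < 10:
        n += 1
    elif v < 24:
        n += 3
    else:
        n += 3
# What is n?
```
Trace:
  n=0
  n=3, v=38
  n=6, v=21
  n=7, v=7
  n=10, v=40
  n=13, v=18
  n=16, v=15
  n=19, v=25
  n=22, v=34
  n=25, v=11

Final answer: 25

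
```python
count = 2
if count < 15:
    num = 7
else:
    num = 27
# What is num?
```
Trace:
  count=2
  count=2, num=7

Final answer: 7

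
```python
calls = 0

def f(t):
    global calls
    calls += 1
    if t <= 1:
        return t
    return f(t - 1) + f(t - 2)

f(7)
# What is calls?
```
Call trace (a repeated sub-call is expanded the first time; later identical calls just restate its return value):
f(t=7)
  f(t=6)
    f(t=5)
      f(t=4)
        f(t=3)
          f(t=2)
            f(t=1)
            -> return 1
            f(t=0)
            -> return 0
          -> return 1
          f(t=1)
          -> return 1
        -> return 2
        f(t=2) -> return 1  (same call as traced above)
      -> return 3
      f(t=3) -> return 2  (same call as traced above)
    -> return 5
    f(t=4) -> return 3  (same call as traced above)
  -> return 8
  f(t=5) -> return 5  (same call as traced above)
-> return 13

calls is incremented once per call, so count the calls in each subtree. Let C(t) = number of calls made by f(t).
C(0) = C(1) = 1 (base case, no recursion); C(t) = 1 + C(t - 1) + C(t - 2) otherwise.
C(2) = 1 + C(1) + C(0) = 1 + 1 + 1 = 3
C(3) = 1 + C(2) + C(1) = 1 + 3 + 1 = 5
C(4) = 1 + C(3) + C(2) = 1 + 5 + 3 = 9
C(5) = 1 + C(4) + C(3) = 1 + 9 + 5 = 15
C(6) = 1 + C(5) + C(4) = 1 + 15 + 9 = 25
C(7) = 1 + C(6) + C(5) = 1 + 25 + 15 = 41
calls = C(7) = 41

Final answer: 41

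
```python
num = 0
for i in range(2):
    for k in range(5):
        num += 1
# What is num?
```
Trace:
  num=0
  num=1, i=0, k=0
  num=2, i=0, k=1
  num=3, i=0, k=2
  num=4, i=0, k=3
  num=5, i=0, k=4
  num=6, i=1, k=0
  num=7, i=1, k=1
  num=8, i=1, k=2
  num=9, i=1, k=3
  num=10, i=1, k=4

Final answer: 10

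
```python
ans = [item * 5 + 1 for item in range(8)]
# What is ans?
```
Trace:
  item=0
  item=1
  item=2
  item=3
  item=4
  item=5
  item=6
  item=7
  ans=[1, 6, 11, 16, 21, 26, 31, 36]

Final answer: [1, 6, 11, 16, 21, 26, 31, 36]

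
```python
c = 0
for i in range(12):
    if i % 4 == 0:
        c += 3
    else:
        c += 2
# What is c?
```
Trace:
  c=0
  c=3, i=0
  c=5, i=1
  c=7, i=2
  c=9, i=3
  c=12, i=4
  c=14, i=5
  c=16, i=6
  c=18, i=7
  c=21, i=8
  c=23, i=9
  c=25, i=10
  c=27, i=11

Final answer: 27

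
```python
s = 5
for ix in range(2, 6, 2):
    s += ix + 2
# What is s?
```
Trace:
  s=5
  s=9, ix=2
  s=15, ix=4

Final answer: 15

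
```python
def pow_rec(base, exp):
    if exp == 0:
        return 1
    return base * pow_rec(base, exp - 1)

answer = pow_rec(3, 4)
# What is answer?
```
Call trace:
pow_rec(base=3, exp=4)
  pow_rec(base=3, exp=3)
    pow_rec(base=3, exp=2)
      pow_rec(base=3, exp=1)
        pow_rec(base=3, exp=0)
        -> return 1
      -> return 3
    -> return 9
  -> return 27
-> return 81

Final answer: 81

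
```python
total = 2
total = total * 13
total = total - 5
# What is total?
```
Trace:
  total=2
  total=26
  total=21

Final answer: 21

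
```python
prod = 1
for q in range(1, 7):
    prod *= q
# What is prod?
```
Trace:
  prod=1
  prod=1, q=1
  prod=2, q=2
  prod=6, q=3
  prod=24, q=4
  prod=120, q=5
  prod=720, q=6

Final answer: 720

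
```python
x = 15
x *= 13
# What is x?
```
Trace:
  x=15
  x=195

Final answer: 195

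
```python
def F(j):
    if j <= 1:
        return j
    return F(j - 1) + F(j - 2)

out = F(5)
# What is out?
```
Call trace (a repeated sub-call is expanded the first time; later identical calls just restate its return value):
F(j=5)
  F(j=4)
    F(j=3)
      F(j=2)
        F(j=1)
        -> return 1
        F(j=0)
        -> return 0
      -> return 1
      F(j=1)
      -> return 1
    -> return 2
    F(j=2) -> return 1  (same call as traced above)
  -> return 3
  F(j=3) -> return 2  (same call as traced above)
-> return 5

Final answer: 5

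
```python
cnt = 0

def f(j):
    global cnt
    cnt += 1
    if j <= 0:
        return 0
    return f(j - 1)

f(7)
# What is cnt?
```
Call trace:
f(j=7)
  f(j=6)
    f(j=5)
      f(j=4)
        f(j=3)
          f(j=2)
            f(j=1)
              f(j=0)
              -> return 0
            -> return 0
          -> return 0
        -> return 0
      -> return 0
    -> return 0
  -> return 0
-> return 0

cnt is incremented once per call. f is entered once for each j = 7, 6, 5, 4, 3, 2, 1, 0 (the j <= 0 call returns without recursing), i.e. 7 + 1 calls.
cnt = 8

Final answer: 8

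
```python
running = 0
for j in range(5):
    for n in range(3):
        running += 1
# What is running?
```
Trace:
  running=0
  running=1, j=0, n=0
  running=2, j=0, n=1
  running=3, j=0, n=2
  running=4, j=1, n=0
  running=5, j=1, n=1
  running=6, j=1, n=2
  running=7, j=2, n=0
  running=8, j=2, n=1
  running=9, j=2, n=2
  running=10, j=3, n=0
  running=11, j=3, n=1
  running=12, j=3, n=2
  running=13, j=4, n=0
  running=14, j=4, n=1
  running=15, j=4, n=2

Final answer: 15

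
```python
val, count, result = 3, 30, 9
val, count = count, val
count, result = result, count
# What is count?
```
Trace:
  val=3, count=30, result=9
  val=30, count=3, result=9
  val=30, count=9, result=3

Final answer: 9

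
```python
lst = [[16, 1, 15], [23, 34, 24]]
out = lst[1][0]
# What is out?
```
Trace:
  lst=[[16, 1, 15], [23, 34, 24]]
  lst=[[16, 1, 15], [23, 34, 24]], out=23

Final answer: 23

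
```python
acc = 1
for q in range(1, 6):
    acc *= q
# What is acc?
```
Trace:
  acc=1
  acc=1, q=1
  acc=2, q=2
  acc=6, q=3
  acc=24, q=4
  acc=120, q=5

Final answer: 120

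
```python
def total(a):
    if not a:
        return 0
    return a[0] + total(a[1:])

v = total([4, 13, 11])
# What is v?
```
Call trace:
total(a=[4, 13, 11])
  total(a=[13, 11])
    total(a=[11])
      total(a=[])
      -> return 0
    -> return 11
  -> return 24
-> return 28

Final answer: 28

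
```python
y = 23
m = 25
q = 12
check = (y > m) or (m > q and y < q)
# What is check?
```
Trace:
  y=23
  y=23, m=25
  y=23, m=25, q=12
  y=23, m=25, q=12, check=False

Final answer: False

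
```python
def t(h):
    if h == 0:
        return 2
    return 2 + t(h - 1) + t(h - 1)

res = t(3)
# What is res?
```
Call trace (a repeated sub-call is expanded the first time; later identical calls just restate its return value):
t(h=3)
  t(h=2)
    t(h=1)
      t(h=0)
      -> return 2
      t(h=0)
      -> return 2
    -> return 6
    t(h=1) -> return 6  (same call as traced above)
  -> return 14
  t(h=2) -> return 14  (same call as traced above)
-> return 30

Final answer: 30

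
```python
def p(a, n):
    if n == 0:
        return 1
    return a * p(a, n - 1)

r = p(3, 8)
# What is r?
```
Call trace:
p(a=3, n=8)
  p(a=3, n=7)
    p(a=3, n=6)
      p(a=3, n=5)
        p(a=3, n=4)
          p(a=3, n=3)
            p(a=3, n=2)
              p(a=3, n=1)
                p(a=3, n=0)
                -> return 1
              -> return 3
            -> return 9
          -> return 27
        -> return 81
      -> return 243
    -> return 729
  -> return 2187
-> return 6561

Final answer: 6561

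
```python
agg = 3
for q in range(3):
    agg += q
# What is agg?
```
Trace:
  agg=3
  agg=3, q=0
  agg=4, q=1
  agg=6, q=2

Final answer: 6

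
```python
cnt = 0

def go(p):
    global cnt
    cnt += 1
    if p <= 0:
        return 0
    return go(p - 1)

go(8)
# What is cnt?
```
Call trace:
go(p=8)
  go(p=7)
    go(p=6)
      go(p=5)
        go(p=4)
          go(p=3)
            go(p=2)
              go(p=1)
                go(p=0)
                -> return 0
              -> return 0
            -> return 0
          -> return 0
        -> return 0
      -> return 0
    -> return 0
  -> return 0
-> return 0

cnt is incremented once per call. go is entered once for each p = 8, 7, 6, 5, 4, 3, 2, 1, 0 (the p <= 0 call returns without recursing), i.e. 8 + 1 calls.
cnt = 9

Final answer: 9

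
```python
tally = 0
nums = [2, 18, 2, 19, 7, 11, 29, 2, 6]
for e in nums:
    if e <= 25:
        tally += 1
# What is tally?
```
Trace:
  tally=0
  tally=1, e=2
  tally=2, e=18
  tally=3, e=2
  tally=4, e=19
  tally=5, e=7
  tally=6, e=11
  tally=6, e=29
  tally=7, e=2
  tally=8, e=6

Final answer: 8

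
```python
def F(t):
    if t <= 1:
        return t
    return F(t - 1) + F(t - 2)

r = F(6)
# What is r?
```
Call trace (a repeated sub-call is expanded the first time; later identical calls just restate its return value):
F(t=6)
  F(t=5)
    F(t=4)
      F(t=3)
        F(t=2)
          F(t=1)
          -> return 1
          F(t=0)
          -> return 0
        -> return 1
        F(t=1)
        -> return 1
      -> return 2
      F(t=2) -> return 1  (same call as traced above)
    -> return 3
    F(t=3) -> return 2  (same call as traced above)
  -> return 5
  F(t=4) -> return 3  (same call as traced above)
-> return 8

Final answer: 8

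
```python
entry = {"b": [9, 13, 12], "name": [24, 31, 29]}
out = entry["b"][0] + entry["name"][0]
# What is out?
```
Trace:
  entry={'b': [9, 13, 12], 'name': [24, 31, 29]}
  entry={'b': [9, 13, 12], 'name': [24, 31, 29]}, out=33

Final answer: 33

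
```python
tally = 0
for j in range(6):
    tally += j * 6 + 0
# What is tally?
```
Trace:
  tally=0
  tally=0, j=0
  tally=6, j=1
  tally=18, j=2
  tally=36, j=3
  tally=60, j=4
  tally=90, j=5

Final answer: 90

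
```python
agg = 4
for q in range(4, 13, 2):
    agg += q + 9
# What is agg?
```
Trace:
  agg=4
  agg=17, q=4
  agg=32, q=6
  agg=49, q=8
  agg=68, q=10
  agg=89, q=12

Final answer: 89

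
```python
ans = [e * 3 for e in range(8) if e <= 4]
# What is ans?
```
Trace:
  e=0
  e=1
  e=2
  e=3
  e=4
  e=5
  e=6
  e=7
  ans=[0, 3, 6, 9, 12]

Final answer: [0, 3, 6, 9, 12]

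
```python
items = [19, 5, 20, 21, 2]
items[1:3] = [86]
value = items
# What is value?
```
Trace:
  items=[19, 5, 20, 21, 2]
  items=[19, 86, 21, 2]
  items=[19, 86, 21, 2], value=[19, 86, 21, 2]

Final answer: [19, 86, 21, 2]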